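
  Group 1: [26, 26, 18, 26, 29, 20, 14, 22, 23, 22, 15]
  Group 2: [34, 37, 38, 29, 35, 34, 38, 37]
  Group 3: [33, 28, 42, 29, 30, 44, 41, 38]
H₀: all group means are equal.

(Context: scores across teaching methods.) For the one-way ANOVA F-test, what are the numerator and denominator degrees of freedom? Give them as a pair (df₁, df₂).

degrees of freedom = [2, 24]

k = 3 groups, N = 27 total
df = (k−1, N−k) = (3−1, 27−3) = (2, 24)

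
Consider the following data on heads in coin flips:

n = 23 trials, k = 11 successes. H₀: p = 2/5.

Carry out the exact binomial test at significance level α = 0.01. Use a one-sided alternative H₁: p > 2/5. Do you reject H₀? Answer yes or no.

Exact binomial: n=23, k=11, p₀=2/5=0.4000
P(X≥11) from Σ C(n,i)·p₀^i·(1−p₀)^(n−i)
p-value (one-sided, H₁ greater) = 0.28709
At α=0.01: p ≥ α → fail to reject H₀

reject H₀: no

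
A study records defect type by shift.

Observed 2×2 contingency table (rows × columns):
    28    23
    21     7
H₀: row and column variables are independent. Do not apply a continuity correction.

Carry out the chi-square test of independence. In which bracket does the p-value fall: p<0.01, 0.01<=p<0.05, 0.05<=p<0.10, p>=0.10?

p-value bracket: 0.05<=p<0.10

Row totals [51, 28], col totals [49, 30], n=79
χ² = (28−31.63)²/31.63 + (23−19.37)²/19.37 + (21−17.37)²/17.37 + (7−10.63)²/10.63 = 3.0999
df = 1
p-value (upper-tail) = 0.07830
→ bracket: 0.05<=p<0.10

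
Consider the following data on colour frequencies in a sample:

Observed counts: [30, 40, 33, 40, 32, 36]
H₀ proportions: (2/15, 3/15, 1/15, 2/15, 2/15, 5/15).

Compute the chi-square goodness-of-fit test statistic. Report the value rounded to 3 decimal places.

n = 211; E_i = n·p_i = [28.13, 42.20, 14.07, 28.13, 28.13, 70.33]
χ² = (30−28.13)²/28.13 + (40−42.20)²/42.20 + (33−14.07)²/14.07 + (40−28.13)²/28.13 + (32−28.13)²/28.13 + (36−70.33)²/70.33 = 48.0190
df = 5

test statistic = 48.019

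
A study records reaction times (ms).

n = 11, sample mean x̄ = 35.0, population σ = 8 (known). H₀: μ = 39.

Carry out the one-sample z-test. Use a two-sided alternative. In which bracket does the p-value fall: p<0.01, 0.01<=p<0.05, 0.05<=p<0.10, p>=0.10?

p-value bracket: 0.05<=p<0.10

SE = σ/√n = 8/√11 = 2.4121
z = (x̄−μ₀)/SE = (35.0−39)/2.4121 = -1.6583
p-value (two-sided) = 0.09725
→ bracket: 0.05<=p<0.10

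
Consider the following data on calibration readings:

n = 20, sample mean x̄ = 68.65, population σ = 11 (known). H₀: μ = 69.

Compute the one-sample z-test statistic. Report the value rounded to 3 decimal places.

test statistic = -0.142

SE = σ/√n = 11/√20 = 2.4597
z = (x̄−μ₀)/SE = (68.65−69)/2.4597 = -0.1423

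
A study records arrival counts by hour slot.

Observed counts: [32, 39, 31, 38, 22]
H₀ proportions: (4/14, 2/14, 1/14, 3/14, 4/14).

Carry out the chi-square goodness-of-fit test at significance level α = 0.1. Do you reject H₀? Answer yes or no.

n = 162; E_i = n·p_i = [46.29, 23.14, 11.57, 34.71, 46.29]
χ² = (32−46.29)²/46.29 + (39−23.14)²/23.14 + (31−11.57)²/11.57 + (38−34.71)²/34.71 + (22−46.29)²/46.29 = 60.9486
df = 4
p-value (upper-tail) = 0.00000
At α=0.1: p < α → reject H₀

reject H₀: yes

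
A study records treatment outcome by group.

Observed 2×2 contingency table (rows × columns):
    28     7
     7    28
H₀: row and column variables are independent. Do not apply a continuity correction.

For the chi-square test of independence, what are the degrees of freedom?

degrees of freedom = 1

df = (r−1)(c−1) = (2−1)·(2−1) = 1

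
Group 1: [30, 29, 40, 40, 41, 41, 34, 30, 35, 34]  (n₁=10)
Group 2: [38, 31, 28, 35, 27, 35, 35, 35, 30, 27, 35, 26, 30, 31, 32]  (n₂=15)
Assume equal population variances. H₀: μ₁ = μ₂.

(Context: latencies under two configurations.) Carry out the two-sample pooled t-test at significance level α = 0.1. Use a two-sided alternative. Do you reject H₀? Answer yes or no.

reject H₀: yes

x̄₁=35.400, s₁=4.812, n₁=10
x̄₂=31.667, s₂=3.697, n₂=15
s_p² = [9·4.812² + 14·3.697²]/23 = 17.3797
SE = √(s_p²·(1/10+1/15)) = 1.7019
t = (35.400−31.667)/1.7019 = 2.1936
df = 23
p-value (two-sided) = 0.03864
At α=0.1: p < α → reject H₀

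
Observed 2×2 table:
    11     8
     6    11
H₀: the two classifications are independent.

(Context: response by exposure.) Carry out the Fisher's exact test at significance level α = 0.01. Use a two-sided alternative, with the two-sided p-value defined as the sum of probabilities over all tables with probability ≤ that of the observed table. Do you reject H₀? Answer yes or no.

Margins: r₁=19, r₂=17, c₁=17, c₂=19, n=36
p_obs = C(19,11)·C(17,6)/C(36,17); sum pmf over tables with pmf ≤ p_obs
p-value (two-sided) = 0.20214
At α=0.01: p ≥ α → fail to reject H₀

reject H₀: no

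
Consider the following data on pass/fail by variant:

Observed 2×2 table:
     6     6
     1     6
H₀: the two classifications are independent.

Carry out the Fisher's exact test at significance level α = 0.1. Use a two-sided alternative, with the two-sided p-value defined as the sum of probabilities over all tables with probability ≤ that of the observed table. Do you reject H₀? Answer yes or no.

reject H₀: no

Margins: r₁=12, r₂=7, c₁=7, c₂=12, n=19
p_obs = C(12,6)·C(7,1)/C(19,7); sum pmf over tables with pmf ≤ p_obs
p-value (two-sided) = 0.17328
At α=0.1: p ≥ α → fail to reject H₀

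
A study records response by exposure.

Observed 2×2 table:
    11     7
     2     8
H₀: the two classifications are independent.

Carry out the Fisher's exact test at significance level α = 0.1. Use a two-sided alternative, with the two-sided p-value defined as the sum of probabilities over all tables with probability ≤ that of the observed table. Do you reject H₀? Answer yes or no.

Margins: r₁=18, r₂=10, c₁=13, c₂=15, n=28
p_obs = C(18,11)·C(10,2)/C(28,13); sum pmf over tables with pmf ≤ p_obs
p-value (two-sided) = 0.05457
At α=0.1: p < α → reject H₀

reject H₀: yes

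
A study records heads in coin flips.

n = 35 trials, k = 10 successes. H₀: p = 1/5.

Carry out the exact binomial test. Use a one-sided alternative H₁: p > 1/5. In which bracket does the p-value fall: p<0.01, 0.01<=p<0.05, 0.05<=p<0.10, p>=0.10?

Exact binomial: n=35, k=10, p₀=1/5=0.2000
P(X≥10) from Σ C(n,i)·p₀^i·(1−p₀)^(n−i)
p-value (one-sided, H₁ greater) = 0.14573
→ bracket: p>=0.10

p-value bracket: p>=0.10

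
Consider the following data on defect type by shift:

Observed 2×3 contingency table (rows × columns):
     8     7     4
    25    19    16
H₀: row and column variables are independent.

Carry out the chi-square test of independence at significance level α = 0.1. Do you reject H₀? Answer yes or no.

Row totals [19, 60], col totals [33, 26, 20], n=79
χ² = (8−7.94)²/7.94 + (7−6.25)²/6.25 + (4−4.81)²/4.81 + (25−25.06)²/25.06 + (19−19.75)²/19.75 + (16−15.19)²/15.19 = 0.2978
df = 2
p-value (upper-tail) = 0.86167
At α=0.1: p ≥ α → fail to reject H₀

reject H₀: no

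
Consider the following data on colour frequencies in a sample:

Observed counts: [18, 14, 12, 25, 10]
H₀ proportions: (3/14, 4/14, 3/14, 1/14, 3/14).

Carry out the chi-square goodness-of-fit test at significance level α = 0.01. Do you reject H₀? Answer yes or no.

n = 79; E_i = n·p_i = [16.93, 22.57, 16.93, 5.64, 16.93]
χ² = (18−16.93)²/16.93 + (14−22.57)²/22.57 + (12−16.93)²/16.93 + (25−5.64)²/5.64 + (10−16.93)²/16.93 = 73.9958
df = 4
p-value (upper-tail) = 0.00000
At α=0.01: p < α → reject H₀

reject H₀: yes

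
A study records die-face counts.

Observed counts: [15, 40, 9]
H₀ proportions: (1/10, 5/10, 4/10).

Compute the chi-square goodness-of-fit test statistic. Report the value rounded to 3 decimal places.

n = 64; E_i = n·p_i = [6.40, 32.00, 25.60]
χ² = (15−6.40)²/6.40 + (40−32.00)²/32.00 + (9−25.60)²/25.60 = 24.3203
df = 2

test statistic = 24.320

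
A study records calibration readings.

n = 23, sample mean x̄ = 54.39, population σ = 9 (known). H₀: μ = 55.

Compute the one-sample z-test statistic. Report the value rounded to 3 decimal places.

SE = σ/√n = 9/√23 = 1.8766
z = (x̄−μ₀)/SE = (54.39−55)/1.8766 = -0.3251

test statistic = -0.325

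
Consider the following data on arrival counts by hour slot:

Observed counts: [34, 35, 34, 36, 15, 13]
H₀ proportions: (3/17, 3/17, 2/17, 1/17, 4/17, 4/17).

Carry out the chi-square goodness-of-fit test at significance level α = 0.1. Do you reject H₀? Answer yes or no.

n = 167; E_i = n·p_i = [29.47, 29.47, 19.65, 9.82, 39.29, 39.29]
χ² = (34−29.47)²/29.47 + (35−29.47)²/29.47 + (34−19.65)²/19.65 + (36−9.82)²/9.82 + (15−39.29)²/39.29 + (13−39.29)²/39.29 = 114.5858
df = 5
p-value (upper-tail) = 0.00000
At α=0.1: p < α → reject H₀

reject H₀: yes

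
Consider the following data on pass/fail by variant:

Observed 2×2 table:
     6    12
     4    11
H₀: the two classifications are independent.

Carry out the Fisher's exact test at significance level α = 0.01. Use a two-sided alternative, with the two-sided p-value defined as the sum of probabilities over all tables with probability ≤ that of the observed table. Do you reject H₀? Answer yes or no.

Margins: r₁=18, r₂=15, c₁=10, c₂=23, n=33
p_obs = C(18,6)·C(15,4)/C(33,10); sum pmf over tables with pmf ≤ p_obs
p-value (two-sided) = 0.72202
At α=0.01: p ≥ α → fail to reject H₀

reject H₀: no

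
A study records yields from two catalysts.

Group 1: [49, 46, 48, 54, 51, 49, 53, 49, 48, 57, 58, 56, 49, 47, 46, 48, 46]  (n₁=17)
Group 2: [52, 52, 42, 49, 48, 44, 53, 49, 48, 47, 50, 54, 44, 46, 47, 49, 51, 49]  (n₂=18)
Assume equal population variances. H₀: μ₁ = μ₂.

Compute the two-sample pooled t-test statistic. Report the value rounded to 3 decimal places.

test statistic = 1.383

x̄₁=50.235, s₁=3.930, n₁=17
x̄₂=48.556, s₂=3.240, n₂=18
s_p² = [16·3.930² + 17·3.240²]/33 = 12.8940
SE = √(s_p²·(1/17+1/18)) = 1.2144
t = (50.235−48.556)/1.2144 = 1.3832
df = 33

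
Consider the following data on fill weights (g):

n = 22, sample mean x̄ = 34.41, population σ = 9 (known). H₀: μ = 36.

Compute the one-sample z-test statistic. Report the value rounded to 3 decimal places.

test statistic = -0.829

SE = σ/√n = 9/√22 = 1.9188
z = (x̄−μ₀)/SE = (34.41−36)/1.9188 = -0.8286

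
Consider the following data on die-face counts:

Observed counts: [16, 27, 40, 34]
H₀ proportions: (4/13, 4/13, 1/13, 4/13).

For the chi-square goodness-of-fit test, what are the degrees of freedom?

degrees of freedom = 3

df = k − 1 = 4 − 1 = 3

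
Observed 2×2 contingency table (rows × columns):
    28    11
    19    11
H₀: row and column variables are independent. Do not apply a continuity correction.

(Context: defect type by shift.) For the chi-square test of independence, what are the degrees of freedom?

degrees of freedom = 1

df = (r−1)(c−1) = (2−1)·(2−1) = 1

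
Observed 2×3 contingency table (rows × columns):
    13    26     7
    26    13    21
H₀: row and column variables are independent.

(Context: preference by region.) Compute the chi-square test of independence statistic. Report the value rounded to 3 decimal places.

Row totals [46, 60], col totals [39, 39, 28], n=106
χ² = (13−16.92)²/16.92 + (26−16.92)²/16.92 + (7−12.15)²/12.15 + (26−22.08)²/22.08 + (13−22.08)²/22.08 + (21−15.85)²/15.85 = 14.0629
df = 2

test statistic = 14.063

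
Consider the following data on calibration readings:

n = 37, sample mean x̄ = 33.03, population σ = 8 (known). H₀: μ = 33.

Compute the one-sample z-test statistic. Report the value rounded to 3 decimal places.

test statistic = 0.023

SE = σ/√n = 8/√37 = 1.3152
z = (x̄−μ₀)/SE = (33.03−33)/1.3152 = 0.0228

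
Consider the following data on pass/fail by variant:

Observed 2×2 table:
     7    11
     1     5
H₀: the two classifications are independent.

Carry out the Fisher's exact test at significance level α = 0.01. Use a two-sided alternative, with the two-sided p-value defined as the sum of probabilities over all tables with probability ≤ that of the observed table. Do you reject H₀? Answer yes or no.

reject H₀: no

Margins: r₁=18, r₂=6, c₁=8, c₂=16, n=24
p_obs = C(18,7)·C(6,1)/C(24,8); sum pmf over tables with pmf ≤ p_obs
p-value (two-sided) = 0.62139
At α=0.01: p ≥ α → fail to reject H₀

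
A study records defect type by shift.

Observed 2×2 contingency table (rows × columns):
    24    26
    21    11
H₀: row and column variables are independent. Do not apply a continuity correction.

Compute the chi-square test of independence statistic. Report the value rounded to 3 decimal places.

test statistic = 2.448

Row totals [50, 32], col totals [45, 37], n=82
χ² = (24−27.44)²/27.44 + (26−22.56)²/22.56 + (21−17.56)²/17.56 + (11−14.44)²/14.44 = 2.4478
df = 1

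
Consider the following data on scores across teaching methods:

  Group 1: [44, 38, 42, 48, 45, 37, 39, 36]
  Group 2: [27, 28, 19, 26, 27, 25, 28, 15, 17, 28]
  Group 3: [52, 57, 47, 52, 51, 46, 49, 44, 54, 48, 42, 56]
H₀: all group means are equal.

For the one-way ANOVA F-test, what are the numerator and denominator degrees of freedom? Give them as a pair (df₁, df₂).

k = 3 groups, N = 30 total
df = (k−1, N−k) = (3−1, 30−3) = (2, 27)

degrees of freedom = [2, 27]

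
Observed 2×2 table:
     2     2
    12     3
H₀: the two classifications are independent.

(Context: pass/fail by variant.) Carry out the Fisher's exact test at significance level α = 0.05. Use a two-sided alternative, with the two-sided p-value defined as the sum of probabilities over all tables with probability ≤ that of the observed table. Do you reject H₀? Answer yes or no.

reject H₀: no

Margins: r₁=4, r₂=15, c₁=14, c₂=5, n=19
p_obs = C(4,2)·C(15,12)/C(19,14); sum pmf over tables with pmf ≤ p_obs
p-value (two-sided) = 0.27219
At α=0.05: p ≥ α → fail to reject H₀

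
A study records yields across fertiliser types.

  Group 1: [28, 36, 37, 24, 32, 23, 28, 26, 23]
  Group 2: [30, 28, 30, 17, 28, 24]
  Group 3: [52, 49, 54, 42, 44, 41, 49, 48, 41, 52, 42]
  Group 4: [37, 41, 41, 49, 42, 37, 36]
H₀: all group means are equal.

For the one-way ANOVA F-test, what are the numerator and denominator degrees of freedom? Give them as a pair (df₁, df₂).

k = 4 groups, N = 33 total
df = (k−1, N−k) = (4−1, 33−4) = (3, 29)

degrees of freedom = [3, 29]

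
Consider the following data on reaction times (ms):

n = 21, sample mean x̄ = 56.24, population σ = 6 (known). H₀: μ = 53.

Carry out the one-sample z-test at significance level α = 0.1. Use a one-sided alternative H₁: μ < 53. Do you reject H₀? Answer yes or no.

SE = σ/√n = 6/√21 = 1.3093
z = (x̄−μ₀)/SE = (56.24−53)/1.3093 = 2.4746
p-value (one-sided, H₁ less) = 0.99333
At α=0.1: p ≥ α → fail to reject H₀

reject H₀: no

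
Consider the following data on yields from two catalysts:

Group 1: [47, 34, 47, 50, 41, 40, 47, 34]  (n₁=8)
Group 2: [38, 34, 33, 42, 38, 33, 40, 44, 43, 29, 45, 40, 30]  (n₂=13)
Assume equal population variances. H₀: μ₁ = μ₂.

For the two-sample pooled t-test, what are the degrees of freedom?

df = n₁ + n₂ − 2 = 8 + 13 − 2 = 19

degrees of freedom = 19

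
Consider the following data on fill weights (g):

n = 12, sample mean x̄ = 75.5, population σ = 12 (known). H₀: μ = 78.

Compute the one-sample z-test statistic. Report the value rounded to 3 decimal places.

test statistic = -0.722

SE = σ/√n = 12/√12 = 3.4641
z = (x̄−μ₀)/SE = (75.5−78)/3.4641 = -0.7217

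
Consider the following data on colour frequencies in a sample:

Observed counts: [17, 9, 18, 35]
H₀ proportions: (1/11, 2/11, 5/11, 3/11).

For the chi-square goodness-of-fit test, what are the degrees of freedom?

degrees of freedom = 3

df = k − 1 = 4 − 1 = 3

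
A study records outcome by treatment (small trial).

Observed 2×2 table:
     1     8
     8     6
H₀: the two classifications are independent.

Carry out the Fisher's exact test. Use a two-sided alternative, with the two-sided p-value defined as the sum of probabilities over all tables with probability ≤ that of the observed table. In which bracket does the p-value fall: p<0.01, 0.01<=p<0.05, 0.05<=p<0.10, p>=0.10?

Margins: r₁=9, r₂=14, c₁=9, c₂=14, n=23
p_obs = C(9,1)·C(14,8)/C(23,9); sum pmf over tables with pmf ≤ p_obs
p-value (two-sided) = 0.03969
→ bracket: 0.01<=p<0.05

p-value bracket: 0.01<=p<0.05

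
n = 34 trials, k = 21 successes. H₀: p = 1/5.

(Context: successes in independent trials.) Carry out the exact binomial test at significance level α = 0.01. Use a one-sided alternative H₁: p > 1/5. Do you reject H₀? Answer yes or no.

Exact binomial: n=34, k=21, p₀=1/5=0.2000
P(X≥21) from Σ C(n,i)·p₀^i·(1−p₀)^(n−i)
p-value (one-sided, H₁ greater) = 0.00000
At α=0.01: p < α → reject H₀

reject H₀: yes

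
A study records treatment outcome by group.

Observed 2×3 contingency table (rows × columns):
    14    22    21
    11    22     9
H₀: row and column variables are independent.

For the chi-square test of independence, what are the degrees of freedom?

degrees of freedom = 2

df = (r−1)(c−1) = (2−1)·(3−1) = 2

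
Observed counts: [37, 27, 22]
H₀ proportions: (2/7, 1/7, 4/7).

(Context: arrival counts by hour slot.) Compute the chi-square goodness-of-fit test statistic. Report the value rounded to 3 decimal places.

n = 86; E_i = n·p_i = [24.57, 12.29, 49.14]
χ² = (37−24.57)²/24.57 + (27−12.29)²/12.29 + (22−49.14)²/49.14 = 38.9012
df = 2

test statistic = 38.901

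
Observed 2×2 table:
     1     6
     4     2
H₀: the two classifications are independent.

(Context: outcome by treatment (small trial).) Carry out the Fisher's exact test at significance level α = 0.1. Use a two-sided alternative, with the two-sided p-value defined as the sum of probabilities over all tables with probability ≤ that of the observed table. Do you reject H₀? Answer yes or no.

reject H₀: no

Margins: r₁=7, r₂=6, c₁=5, c₂=8, n=13
p_obs = C(7,1)·C(6,4)/C(13,5); sum pmf over tables with pmf ≤ p_obs
p-value (two-sided) = 0.10256
At α=0.1: p ≥ α → fail to reject H₀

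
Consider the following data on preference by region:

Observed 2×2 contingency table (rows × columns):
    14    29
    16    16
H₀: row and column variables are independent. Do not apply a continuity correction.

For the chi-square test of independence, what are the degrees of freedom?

df = (r−1)(c−1) = (2−1)·(2−1) = 1

degrees of freedom = 1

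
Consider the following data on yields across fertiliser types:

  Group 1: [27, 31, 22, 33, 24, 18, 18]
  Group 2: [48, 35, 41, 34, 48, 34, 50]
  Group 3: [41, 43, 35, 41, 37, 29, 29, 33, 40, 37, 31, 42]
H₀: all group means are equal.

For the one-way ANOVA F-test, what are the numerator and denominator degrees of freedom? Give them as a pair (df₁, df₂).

degrees of freedom = [2, 23]

k = 3 groups, N = 26 total
df = (k−1, N−k) = (3−1, 26−3) = (2, 23)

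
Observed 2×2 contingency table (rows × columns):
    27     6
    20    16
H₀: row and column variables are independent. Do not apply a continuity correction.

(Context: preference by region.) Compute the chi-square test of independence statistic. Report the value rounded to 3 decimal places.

Row totals [33, 36], col totals [47, 22], n=69
χ² = (27−22.48)²/22.48 + (6−10.52)²/10.52 + (20−24.52)²/24.52 + (16−11.48)²/11.48 = 5.4679
df = 1

test statistic = 5.468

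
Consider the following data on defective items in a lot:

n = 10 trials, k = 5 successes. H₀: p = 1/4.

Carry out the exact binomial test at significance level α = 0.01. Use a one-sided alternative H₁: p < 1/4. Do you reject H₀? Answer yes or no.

reject H₀: no

Exact binomial: n=10, k=5, p₀=1/4=0.2500
P(X≤5) from Σ C(n,i)·p₀^i·(1−p₀)^(n−i)
p-value (one-sided, H₁ less) = 0.98027
At α=0.01: p ≥ α → fail to reject H₀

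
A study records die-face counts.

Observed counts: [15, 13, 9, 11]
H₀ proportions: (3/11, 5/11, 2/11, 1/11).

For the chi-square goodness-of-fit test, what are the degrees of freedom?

degrees of freedom = 3

df = k − 1 = 4 − 1 = 3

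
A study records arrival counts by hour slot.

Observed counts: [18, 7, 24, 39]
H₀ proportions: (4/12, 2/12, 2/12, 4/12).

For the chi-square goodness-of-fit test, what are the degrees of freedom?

df = k − 1 = 4 − 1 = 3

degrees of freedom = 3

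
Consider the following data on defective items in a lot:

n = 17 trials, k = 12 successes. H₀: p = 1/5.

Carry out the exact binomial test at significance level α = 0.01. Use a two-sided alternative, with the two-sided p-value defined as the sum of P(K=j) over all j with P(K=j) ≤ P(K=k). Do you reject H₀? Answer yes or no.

reject H₀: yes

Exact binomial: n=17, k=12, p₀=1/5=0.2000
P(X=j) = C(n,j)·p₀^j·(1−p₀)^(n−j); p = Σ P(X=j) over j with P(X=j) ≤ P(X=12)
p-value (two-sided) = 0.00001
At α=0.01: p < α → reject H₀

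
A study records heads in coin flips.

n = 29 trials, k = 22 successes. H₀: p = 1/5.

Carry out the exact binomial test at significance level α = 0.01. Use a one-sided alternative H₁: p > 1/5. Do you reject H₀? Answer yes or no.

reject H₀: yes

Exact binomial: n=29, k=22, p₀=1/5=0.2000
P(X≥22) from Σ C(n,i)·p₀^i·(1−p₀)^(n−i)
p-value (one-sided, H₁ greater) = 0.00000
At α=0.01: p < α → reject H₀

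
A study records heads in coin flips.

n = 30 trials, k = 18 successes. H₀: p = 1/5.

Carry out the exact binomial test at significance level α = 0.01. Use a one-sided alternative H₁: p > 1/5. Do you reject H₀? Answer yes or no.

reject H₀: yes

Exact binomial: n=30, k=18, p₀=1/5=0.2000
P(X≥18) from Σ C(n,i)·p₀^i·(1−p₀)^(n−i)
p-value (one-sided, H₁ greater) = 0.00000
At α=0.01: p < α → reject H₀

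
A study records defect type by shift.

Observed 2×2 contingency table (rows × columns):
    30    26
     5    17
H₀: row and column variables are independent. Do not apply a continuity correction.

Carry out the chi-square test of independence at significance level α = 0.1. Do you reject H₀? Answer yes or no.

reject H₀: yes

Row totals [56, 22], col totals [35, 43], n=78
χ² = (30−25.13)²/25.13 + (26−30.87)²/30.87 + (5−9.87)²/9.87 + (17−12.13)²/12.13 = 6.0746
df = 1
p-value (upper-tail) = 0.01371
At α=0.1: p < α → reject H₀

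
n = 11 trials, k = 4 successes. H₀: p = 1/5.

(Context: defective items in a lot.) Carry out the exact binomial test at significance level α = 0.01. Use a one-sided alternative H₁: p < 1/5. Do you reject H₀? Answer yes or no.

Exact binomial: n=11, k=4, p₀=1/5=0.2000
P(X≤4) from Σ C(n,i)·p₀^i·(1−p₀)^(n−i)
p-value (one-sided, H₁ less) = 0.94959
At α=0.01: p ≥ α → fail to reject H₀

reject H₀: no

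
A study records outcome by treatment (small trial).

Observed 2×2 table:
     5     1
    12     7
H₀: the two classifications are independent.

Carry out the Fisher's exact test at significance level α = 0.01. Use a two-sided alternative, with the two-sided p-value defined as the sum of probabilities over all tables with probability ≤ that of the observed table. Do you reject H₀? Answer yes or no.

reject H₀: no

Margins: r₁=6, r₂=19, c₁=17, c₂=8, n=25
p_obs = C(6,5)·C(19,12)/C(25,17); sum pmf over tables with pmf ≤ p_obs
p-value (two-sided) = 0.62372
At α=0.01: p ≥ α → fail to reject H₀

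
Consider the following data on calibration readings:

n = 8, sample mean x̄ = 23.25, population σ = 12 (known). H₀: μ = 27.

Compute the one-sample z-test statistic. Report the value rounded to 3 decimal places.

SE = σ/√n = 12/√8 = 4.2426
z = (x̄−μ₀)/SE = (23.25−27)/4.2426 = -0.8839

test statistic = -0.884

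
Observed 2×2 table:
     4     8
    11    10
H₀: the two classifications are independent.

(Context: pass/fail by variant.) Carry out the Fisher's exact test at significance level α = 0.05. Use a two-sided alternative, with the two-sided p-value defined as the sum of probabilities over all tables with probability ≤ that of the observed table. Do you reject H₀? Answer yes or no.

reject H₀: no

Margins: r₁=12, r₂=21, c₁=15, c₂=18, n=33
p_obs = C(12,4)·C(21,11)/C(33,15); sum pmf over tables with pmf ≤ p_obs
p-value (two-sided) = 0.46880
At α=0.05: p ≥ α → fail to reject H₀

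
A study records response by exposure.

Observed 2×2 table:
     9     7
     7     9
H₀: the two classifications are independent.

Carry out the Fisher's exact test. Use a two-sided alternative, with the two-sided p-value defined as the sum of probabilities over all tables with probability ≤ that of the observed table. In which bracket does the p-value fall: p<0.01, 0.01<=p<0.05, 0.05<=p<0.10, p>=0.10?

Margins: r₁=16, r₂=16, c₁=16, c₂=16, n=32
p_obs = C(16,9)·C(16,7)/C(32,16); sum pmf over tables with pmf ≤ p_obs
p-value (two-sided) = 0.72443
→ bracket: p>=0.10

p-value bracket: p>=0.10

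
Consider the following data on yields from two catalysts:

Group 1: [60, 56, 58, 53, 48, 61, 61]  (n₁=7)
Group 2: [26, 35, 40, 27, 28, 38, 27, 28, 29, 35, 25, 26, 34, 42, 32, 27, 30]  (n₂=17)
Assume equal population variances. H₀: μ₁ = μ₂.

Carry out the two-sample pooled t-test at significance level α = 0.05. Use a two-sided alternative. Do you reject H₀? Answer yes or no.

x̄₁=56.714, s₁=4.821, n₁=7
x̄₂=31.118, s₂=5.302, n₂=17
s_p² = [6·4.821² + 16·5.302²]/22 = 26.7815
SE = √(s_p²·(1/7+1/17)) = 2.3241
t = (56.714−31.118)/2.3241 = 11.0137
df = 22
p-value (two-sided) = 0.00000
At α=0.05: p < α → reject H₀

reject H₀: yes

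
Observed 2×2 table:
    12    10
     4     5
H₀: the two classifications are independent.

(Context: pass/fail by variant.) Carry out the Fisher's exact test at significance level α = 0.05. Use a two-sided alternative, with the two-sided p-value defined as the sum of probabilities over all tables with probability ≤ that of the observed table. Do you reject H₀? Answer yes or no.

Margins: r₁=22, r₂=9, c₁=16, c₂=15, n=31
p_obs = C(22,12)·C(9,4)/C(31,16); sum pmf over tables with pmf ≤ p_obs
p-value (two-sided) = 0.70425
At α=0.05: p ≥ α → fail to reject H₀

reject H₀: no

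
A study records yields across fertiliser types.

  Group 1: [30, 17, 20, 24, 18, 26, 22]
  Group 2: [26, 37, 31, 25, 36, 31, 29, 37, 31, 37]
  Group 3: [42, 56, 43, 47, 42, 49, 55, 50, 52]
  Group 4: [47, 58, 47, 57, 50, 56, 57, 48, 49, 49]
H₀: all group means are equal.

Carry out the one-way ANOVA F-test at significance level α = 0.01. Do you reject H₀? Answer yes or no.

Group means [22.43, 32.00, 48.44, 51.80], grand mean 39.750
SSB = Σnᵢ(x̄ᵢ−x̄)² = 4833.213; SSW = ΣΣ(x−x̄ᵢ)² = 735.537
MSB = 4833.213/3 = 1611.0712; MSW = 735.537/32 = 22.9855
F = MSB/MSW = 70.0907
df = (3, 32)
p-value (upper-tail) = 0.00000
At α=0.01: p < α → reject H₀

reject H₀: yes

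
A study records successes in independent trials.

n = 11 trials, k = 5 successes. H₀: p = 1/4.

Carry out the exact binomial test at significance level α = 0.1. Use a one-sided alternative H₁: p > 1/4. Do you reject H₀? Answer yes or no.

reject H₀: no

Exact binomial: n=11, k=5, p₀=1/4=0.2500
P(X≥5) from Σ C(n,i)·p₀^i·(1−p₀)^(n−i)
p-value (one-sided, H₁ greater) = 0.11463
At α=0.1: p ≥ α → fail to reject H₀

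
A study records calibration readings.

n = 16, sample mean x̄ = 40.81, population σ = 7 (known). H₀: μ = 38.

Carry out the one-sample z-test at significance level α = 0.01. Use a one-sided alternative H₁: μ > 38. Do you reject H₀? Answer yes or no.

SE = σ/√n = 7/√16 = 1.7500
z = (x̄−μ₀)/SE = (40.81−38)/1.7500 = 1.6057
p-value (one-sided, H₁ greater) = 0.05417
At α=0.01: p ≥ α → fail to reject H₀

reject H₀: no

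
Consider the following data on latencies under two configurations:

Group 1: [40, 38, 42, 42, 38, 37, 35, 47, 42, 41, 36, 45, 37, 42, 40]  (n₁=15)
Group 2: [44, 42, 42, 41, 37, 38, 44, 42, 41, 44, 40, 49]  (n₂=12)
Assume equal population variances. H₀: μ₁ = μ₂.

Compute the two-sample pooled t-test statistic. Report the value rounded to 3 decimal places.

test statistic = -1.478

x̄₁=40.133, s₁=3.357, n₁=15
x̄₂=42.000, s₂=3.133, n₂=12
s_p² = [14·3.357² + 11·3.133²]/25 = 10.6293
SE = √(s_p²·(1/15+1/12)) = 1.2627
t = (40.133−42.000)/1.2627 = -1.4783
df = 25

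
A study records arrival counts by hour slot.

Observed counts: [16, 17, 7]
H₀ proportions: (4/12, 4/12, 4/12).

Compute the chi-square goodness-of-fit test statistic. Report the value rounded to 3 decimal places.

test statistic = 4.550

n = 40; E_i = n·p_i = [13.33, 13.33, 13.33]
χ² = (16−13.33)²/13.33 + (17−13.33)²/13.33 + (7−13.33)²/13.33 = 4.5500
df = 2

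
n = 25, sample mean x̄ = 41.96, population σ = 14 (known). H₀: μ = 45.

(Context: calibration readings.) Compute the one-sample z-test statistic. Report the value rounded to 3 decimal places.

test statistic = -1.086

SE = σ/√n = 14/√25 = 2.8000
z = (x̄−μ₀)/SE = (41.96−45)/2.8000 = -1.0857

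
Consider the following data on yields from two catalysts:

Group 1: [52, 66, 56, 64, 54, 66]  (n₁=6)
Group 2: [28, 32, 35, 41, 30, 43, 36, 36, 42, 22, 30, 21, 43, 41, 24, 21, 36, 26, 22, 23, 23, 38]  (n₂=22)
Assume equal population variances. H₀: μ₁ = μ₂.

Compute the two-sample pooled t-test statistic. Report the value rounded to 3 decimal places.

x̄₁=59.667, s₁=6.377, n₁=6
x̄₂=31.500, s₂=7.927, n₂=22
s_p² = [5·6.377² + 21·7.927²]/26 = 58.5705
SE = √(s_p²·(1/6+1/22)) = 3.5248
t = (59.667−31.500)/3.5248 = 7.9911
df = 26

test statistic = 7.991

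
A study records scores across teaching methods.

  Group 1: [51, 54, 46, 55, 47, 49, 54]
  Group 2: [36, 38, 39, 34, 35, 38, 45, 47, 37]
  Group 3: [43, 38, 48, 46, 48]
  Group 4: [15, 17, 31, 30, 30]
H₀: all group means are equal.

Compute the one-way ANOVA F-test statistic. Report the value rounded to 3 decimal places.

test statistic = 28.095

Group means [50.86, 38.78, 44.60, 24.60], grand mean 40.423
SSB = Σnᵢ(x̄ᵢ−x̄)² = 2125.533; SSW = ΣΣ(x−x̄ᵢ)² = 554.813
MSB = 2125.533/3 = 708.5112; MSW = 554.813/22 = 25.2188
F = MSB/MSW = 28.0946
df = (3, 22)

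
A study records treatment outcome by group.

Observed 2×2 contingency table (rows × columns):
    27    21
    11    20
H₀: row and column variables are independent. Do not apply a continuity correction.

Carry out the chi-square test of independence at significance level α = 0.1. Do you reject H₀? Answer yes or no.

reject H₀: yes

Row totals [48, 31], col totals [38, 41], n=79
χ² = (27−23.09)²/23.09 + (21−24.91)²/24.91 + (11−14.91)²/14.91 + (20−16.09)²/16.09 = 3.2537
df = 1
p-value (upper-tail) = 0.07126
At α=0.1: p < α → reject H₀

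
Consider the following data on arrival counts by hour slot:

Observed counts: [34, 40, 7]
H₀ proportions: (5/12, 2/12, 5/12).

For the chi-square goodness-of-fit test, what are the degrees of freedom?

df = k − 1 = 3 − 1 = 2

degrees of freedom = 2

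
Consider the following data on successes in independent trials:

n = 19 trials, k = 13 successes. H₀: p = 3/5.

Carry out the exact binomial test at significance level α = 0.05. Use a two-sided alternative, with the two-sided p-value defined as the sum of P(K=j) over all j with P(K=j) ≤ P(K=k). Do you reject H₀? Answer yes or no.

reject H₀: no

Exact binomial: n=19, k=13, p₀=3/5=0.6000
P(X=j) = C(n,j)·p₀^j·(1−p₀)^(n−j); p = Σ P(X=j) over j with P(X=j) ≤ P(X=13)
p-value (two-sided) = 0.49416
At α=0.05: p ≥ α → fail to reject H₀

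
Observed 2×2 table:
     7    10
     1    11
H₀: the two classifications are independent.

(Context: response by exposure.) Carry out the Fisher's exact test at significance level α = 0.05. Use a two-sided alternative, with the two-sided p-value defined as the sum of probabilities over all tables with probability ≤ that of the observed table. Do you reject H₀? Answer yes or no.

Margins: r₁=17, r₂=12, c₁=8, c₂=21, n=29
p_obs = C(17,7)·C(12,1)/C(29,8); sum pmf over tables with pmf ≤ p_obs
p-value (two-sided) = 0.09257
At α=0.05: p ≥ α → fail to reject H₀

reject H₀: no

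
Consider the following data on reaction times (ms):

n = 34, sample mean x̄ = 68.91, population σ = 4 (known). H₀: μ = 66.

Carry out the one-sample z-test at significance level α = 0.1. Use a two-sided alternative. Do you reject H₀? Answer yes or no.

reject H₀: yes

SE = σ/√n = 4/√34 = 0.6860
z = (x̄−μ₀)/SE = (68.91−66)/0.6860 = 4.2420
p-value (two-sided) = 0.00002
At α=0.1: p < α → reject H₀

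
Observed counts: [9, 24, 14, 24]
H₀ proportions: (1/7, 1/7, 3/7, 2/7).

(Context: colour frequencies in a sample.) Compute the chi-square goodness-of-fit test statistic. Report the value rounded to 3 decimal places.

n = 71; E_i = n·p_i = [10.14, 10.14, 30.43, 20.29]
χ² = (9−10.14)²/10.14 + (24−10.14)²/10.14 + (14−30.43)²/30.43 + (24−20.29)²/20.29 = 28.6103
df = 3

test statistic = 28.610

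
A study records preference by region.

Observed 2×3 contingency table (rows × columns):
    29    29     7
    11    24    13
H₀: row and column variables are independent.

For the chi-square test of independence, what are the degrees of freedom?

degrees of freedom = 2

df = (r−1)(c−1) = (2−1)·(3−1) = 2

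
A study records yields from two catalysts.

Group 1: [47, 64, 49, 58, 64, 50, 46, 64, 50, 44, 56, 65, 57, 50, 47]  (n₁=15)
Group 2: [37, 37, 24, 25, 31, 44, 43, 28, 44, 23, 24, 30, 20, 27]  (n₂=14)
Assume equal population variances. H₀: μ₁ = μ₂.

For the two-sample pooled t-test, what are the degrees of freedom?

degrees of freedom = 27

df = n₁ + n₂ − 2 = 15 + 14 − 2 = 27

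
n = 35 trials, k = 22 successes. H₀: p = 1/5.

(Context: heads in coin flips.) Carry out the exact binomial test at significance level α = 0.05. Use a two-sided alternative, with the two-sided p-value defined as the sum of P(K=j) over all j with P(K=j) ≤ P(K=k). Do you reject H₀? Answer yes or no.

reject H₀: yes

Exact binomial: n=35, k=22, p₀=1/5=0.2000
P(X=j) = C(n,j)·p₀^j·(1−p₀)^(n−j); p = Σ P(X=j) over j with P(X=j) ≤ P(X=22)
p-value (two-sided) = 0.00000
At α=0.05: p < α → reject H₀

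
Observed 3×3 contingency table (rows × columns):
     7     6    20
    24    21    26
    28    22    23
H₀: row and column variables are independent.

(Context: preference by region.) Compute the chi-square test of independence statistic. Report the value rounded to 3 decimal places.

Row totals [33, 71, 73], col totals [59, 49, 69], n=177
χ² = (7−11.00)²/11.00 + (6−9.14)²/9.14 + (20−12.86)²/12.86 + (24−23.67)²/23.67 + (21−19.66)²/19.66 + (26−27.68)²/27.68 + (28−24.33)²/24.33 + (22−20.21)²/20.21 + (23−28.46)²/28.46 = 8.4450
df = 4

test statistic = 8.445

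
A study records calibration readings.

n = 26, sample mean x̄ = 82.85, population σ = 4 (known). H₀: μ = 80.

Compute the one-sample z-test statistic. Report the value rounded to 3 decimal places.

test statistic = 3.633

SE = σ/√n = 4/√26 = 0.7845
z = (x̄−μ₀)/SE = (82.85−80)/0.7845 = 3.6331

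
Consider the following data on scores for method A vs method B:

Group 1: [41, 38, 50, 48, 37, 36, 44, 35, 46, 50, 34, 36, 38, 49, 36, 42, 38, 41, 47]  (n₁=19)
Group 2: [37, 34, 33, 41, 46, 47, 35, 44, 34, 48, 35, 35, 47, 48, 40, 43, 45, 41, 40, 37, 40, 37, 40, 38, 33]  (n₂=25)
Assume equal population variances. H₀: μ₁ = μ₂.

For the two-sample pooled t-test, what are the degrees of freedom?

degrees of freedom = 42

df = n₁ + n₂ − 2 = 19 + 25 − 2 = 42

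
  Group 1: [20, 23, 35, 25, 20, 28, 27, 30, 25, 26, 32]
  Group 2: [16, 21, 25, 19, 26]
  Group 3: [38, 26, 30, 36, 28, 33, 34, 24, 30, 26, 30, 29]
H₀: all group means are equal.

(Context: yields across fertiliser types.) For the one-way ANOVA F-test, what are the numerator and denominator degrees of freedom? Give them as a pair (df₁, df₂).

k = 3 groups, N = 28 total
df = (k−1, N−k) = (3−1, 28−3) = (2, 25)

degrees of freedom = [2, 25]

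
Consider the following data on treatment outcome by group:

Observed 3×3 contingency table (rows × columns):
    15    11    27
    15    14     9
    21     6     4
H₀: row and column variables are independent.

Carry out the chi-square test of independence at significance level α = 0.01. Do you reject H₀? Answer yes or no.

Row totals [53, 38, 31], col totals [51, 31, 40], n=122
χ² = (15−22.16)²/22.16 + (11−13.47)²/13.47 + (27−17.38)²/17.38 + (15−15.89)²/15.89 + (14−9.66)²/9.66 + (9−12.46)²/12.46 + (21−12.96)²/12.96 + (6−7.88)²/7.88 + (4−10.16)²/10.16 = 20.2311
df = 4
p-value (upper-tail) = 0.00045
At α=0.01: p < α → reject H₀

reject H₀: yes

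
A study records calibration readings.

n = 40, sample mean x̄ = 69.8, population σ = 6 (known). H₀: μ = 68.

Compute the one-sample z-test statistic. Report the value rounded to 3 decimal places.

test statistic = 1.897

SE = σ/√n = 6/√40 = 0.9487
z = (x̄−μ₀)/SE = (69.8−68)/0.9487 = 1.8974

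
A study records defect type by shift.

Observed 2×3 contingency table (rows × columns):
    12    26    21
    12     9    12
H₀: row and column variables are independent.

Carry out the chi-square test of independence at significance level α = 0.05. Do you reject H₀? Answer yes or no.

Row totals [59, 33], col totals [24, 35, 33], n=92
χ² = (12−15.39)²/15.39 + (26−22.45)²/22.45 + (21−21.16)²/21.16 + (12−8.61)²/8.61 + (9−12.55)²/12.55 + (12−11.84)²/11.84 = 3.6558
df = 2
p-value (upper-tail) = 0.16075
At α=0.05: p ≥ α → fail to reject H₀

reject H₀: no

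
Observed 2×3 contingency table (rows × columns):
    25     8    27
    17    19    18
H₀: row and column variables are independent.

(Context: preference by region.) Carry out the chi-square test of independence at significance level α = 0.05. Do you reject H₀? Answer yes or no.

reject H₀: yes

Row totals [60, 54], col totals [42, 27, 45], n=114
χ² = (25−22.11)²/22.11 + (8−14.21)²/14.21 + (27−23.68)²/23.68 + (17−19.89)²/19.89 + (19−12.79)²/12.79 + (18−21.32)²/21.32 = 7.5103
df = 2
p-value (upper-tail) = 0.02340
At α=0.05: p < α → reject H₀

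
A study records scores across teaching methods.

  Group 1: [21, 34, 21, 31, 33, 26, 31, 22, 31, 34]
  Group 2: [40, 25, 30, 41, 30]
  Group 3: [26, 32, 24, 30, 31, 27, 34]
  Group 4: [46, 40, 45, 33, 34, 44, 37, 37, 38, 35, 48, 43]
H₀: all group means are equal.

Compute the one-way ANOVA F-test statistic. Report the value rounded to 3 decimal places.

Group means [28.40, 33.20, 29.14, 40.00], grand mean 33.353
SSB = Σnᵢ(x̄ᵢ−x̄)² = 899.708; SSW = ΣΣ(x−x̄ᵢ)² = 814.057
MSB = 899.708/3 = 299.9025; MSW = 814.057/30 = 27.1352
F = MSB/MSW = 11.0521
df = (3, 30)

test statistic = 11.052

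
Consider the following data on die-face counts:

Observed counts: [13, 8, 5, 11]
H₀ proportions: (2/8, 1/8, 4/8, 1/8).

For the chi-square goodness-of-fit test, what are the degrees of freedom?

df = k − 1 = 4 − 1 = 3

degrees of freedom = 3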